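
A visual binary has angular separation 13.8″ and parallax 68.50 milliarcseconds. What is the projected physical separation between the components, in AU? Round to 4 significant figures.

201.5 AU

d = 1/p = 1/0.06850″ = 14.599 pc.
At distance d (pc), an angle of θ arcsec spans θ·d AU: s = 13.8 × 14.599 = 201.47 AU.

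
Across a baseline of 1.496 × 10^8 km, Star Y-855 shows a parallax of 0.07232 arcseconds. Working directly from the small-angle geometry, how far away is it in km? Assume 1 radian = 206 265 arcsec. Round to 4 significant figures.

4.267 × 10^14 km

θ = 0.07232″ = 0.07232/206265 = 3.5062 × 10^-7 rad.
d = B/θ = (1.496 × 10^8) / (3.5062 × 10^-7) = 4.2667 × 10^14 km.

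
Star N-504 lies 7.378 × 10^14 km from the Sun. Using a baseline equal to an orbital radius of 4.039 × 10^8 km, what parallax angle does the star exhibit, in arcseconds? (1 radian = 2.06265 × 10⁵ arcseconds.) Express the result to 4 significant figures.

0.1129 arcsec

θ ≈ B/d = (4.039 × 10^8) / (7.378 × 10^14) = 5.4744 × 10^-7 rad.
In arcseconds: 5.4744 × 10^-7 × 206265 = 0.11292″.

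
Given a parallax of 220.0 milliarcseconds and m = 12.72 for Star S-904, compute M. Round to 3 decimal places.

M = 14.432

d = 1/p = 1/0.2200″ = 4.5455 pc.
m − M = 5 log₁₀(4.5455) − 5 = 3.2879 − 5 = -1.7121.
M = m − (m − M) = 12.72 − (-1.7121) = 14.432.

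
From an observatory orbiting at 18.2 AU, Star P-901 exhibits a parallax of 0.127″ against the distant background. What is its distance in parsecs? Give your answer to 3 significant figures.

With baseline B (in AU) and parallax p (in arcsec), d = B/p parsecs.
d = 18.2 / 0.127 = 143.31 pc.

143 pc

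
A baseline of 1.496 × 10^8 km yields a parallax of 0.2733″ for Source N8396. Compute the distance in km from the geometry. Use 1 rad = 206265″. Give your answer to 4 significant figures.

θ = 0.2733″ = 0.2733/206265 = 1.3250 × 10^-6 rad.
d = B/θ = (1.496 × 10^8) / (1.3250 × 10^-6) = 1.1291 × 10^14 km.

1.129 × 10^14 km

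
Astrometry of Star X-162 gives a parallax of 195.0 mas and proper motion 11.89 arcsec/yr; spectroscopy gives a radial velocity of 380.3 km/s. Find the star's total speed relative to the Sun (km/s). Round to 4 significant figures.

477.7 km/s

d = 1/p = 1/0.1950″ = 5.1282 pc.
v_t = 4.740 μ d = 4.740 × 11.89 × 5.1282 = 289.02 km/s.
v = √(v_r² + v_t²) = √(380.3² + 289.02²) = √228161 = 477.66 km/s.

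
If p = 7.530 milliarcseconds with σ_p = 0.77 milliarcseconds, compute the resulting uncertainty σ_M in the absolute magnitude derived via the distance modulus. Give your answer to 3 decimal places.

σ_M = 0.222 mag

M = m − 5 log₁₀ d + 5 = m + 5 log₁₀ p + 5, so ∂M/∂p = 5/(p ln 10).
σ_M = (5/ln 10) · (σ_p/p) = 2.1715 × 0.77/7.530 = 2.1715 × 0.10226 = 0.22206.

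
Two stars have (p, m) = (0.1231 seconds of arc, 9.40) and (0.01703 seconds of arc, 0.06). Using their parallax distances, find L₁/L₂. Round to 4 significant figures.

L₁/L₂ = 3.515 × 10^-6

d₁ = 1/p₁ = 1/0.1231″ = 8.1235 pc; d₂ = 1/p₂ = 1/0.01703″ = 58.72 pc.
M₁ = m₁ − 5 log₁₀ d₁ + 5 = 9.40 − 4.5487 + 5 = 9.8513.
M₂ = 0.06 − 8.8439 + 5 = -3.7839.
L₁/L₂ = 10^(0.4(M₂ − M₁)) = 10^(0.4 × (-13.6352)) = 10^(-5.45408) = 0.000003515.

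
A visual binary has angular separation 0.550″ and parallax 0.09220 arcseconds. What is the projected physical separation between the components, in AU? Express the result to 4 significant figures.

d = 1/p = 1/0.09220″ = 10.846 pc.
At distance d (pc), an angle of θ arcsec spans θ·d AU: s = 0.550 × 10.846 = 5.9653 AU.

5.965 AU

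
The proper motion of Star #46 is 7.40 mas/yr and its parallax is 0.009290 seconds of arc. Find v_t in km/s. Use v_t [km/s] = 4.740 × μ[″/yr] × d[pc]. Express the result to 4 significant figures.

3.776 km/s

d = 1/p = 1/0.009290″ = 107.64 pc.
μ = 7.40 mas/yr = 0.00740 ″/yr.
v_t = 4.74 × μ × d = 4.74 × 0.00740 × 107.64 = 3.7756 km/s.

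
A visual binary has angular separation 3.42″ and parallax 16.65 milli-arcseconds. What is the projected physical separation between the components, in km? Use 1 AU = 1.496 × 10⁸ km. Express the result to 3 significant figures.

3.07 × 10^10 km

d = 1/p = 1/0.01665″ = 60.06 pc.
At distance d (pc), an angle of θ arcsec spans θ·d AU: s = 3.42 × 60.06 = 205.41 AU.
= 205.41 × 1.496 × 10⁸ km = 3.0729 × 10^10 km.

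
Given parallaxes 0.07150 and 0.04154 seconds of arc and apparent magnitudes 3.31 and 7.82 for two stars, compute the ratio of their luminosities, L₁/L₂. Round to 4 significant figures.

L₁/L₂ = 21.49

d₁ = 1/p₁ = 1/0.07150″ = 13.986 pc; d₂ = 1/p₂ = 1/0.04154″ = 24.073 pc.
M₁ = m₁ − 5 log₁₀ d₁ + 5 = 3.31 − 5.7285 + 5 = 2.5815.
M₂ = 7.82 − 6.9077 + 5 = 5.9123.
L₁/L₂ = 10^(0.4(M₂ − M₁)) = 10^(0.4 × 3.3308) = 10^1.33232 = 21.494.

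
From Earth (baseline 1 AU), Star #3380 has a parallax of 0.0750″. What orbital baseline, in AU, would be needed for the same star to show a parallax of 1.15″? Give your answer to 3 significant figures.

Parallax scales linearly with baseline: p ∝ B, so B = p_target / p_Earth × 1 AU.
B = 1.15 / 0.0750 = 15.333 AU.

15.3 AU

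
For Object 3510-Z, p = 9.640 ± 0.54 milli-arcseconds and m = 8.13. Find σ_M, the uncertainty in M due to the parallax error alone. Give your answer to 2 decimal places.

M = m − 5 log₁₀ d + 5 = m + 5 log₁₀ p + 5, so ∂M/∂p = 5/(p ln 10).
σ_M = (5/ln 10) · (σ_p/p) = 2.1715 × 0.54/9.640 = 2.1715 × 0.056017 = 0.12164.

σ_M = 0.12 mag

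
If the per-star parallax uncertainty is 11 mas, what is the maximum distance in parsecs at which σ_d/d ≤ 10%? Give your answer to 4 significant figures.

σ_d/d = σ_p/p, so the condition is σ_p/p ≤ 0.10, i.e. p ≥ σ_p/0.10.
p_min = 11/0.10 = 110 mas = 0.11 arcsec.
d_max = 1/p_min = 1/0.11 = 9.0909 pc.

9.091 pc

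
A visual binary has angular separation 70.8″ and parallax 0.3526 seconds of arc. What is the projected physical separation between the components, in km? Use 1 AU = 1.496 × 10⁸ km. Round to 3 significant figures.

d = 1/p = 1/0.3526″ = 2.8361 pc.
At distance d (pc), an angle of θ arcsec spans θ·d AU: s = 70.8 × 2.8361 = 200.8 AU.
= 200.8 × 1.496 × 10⁸ km = 3.0040 × 10^10 km.

3.00 × 10^10 km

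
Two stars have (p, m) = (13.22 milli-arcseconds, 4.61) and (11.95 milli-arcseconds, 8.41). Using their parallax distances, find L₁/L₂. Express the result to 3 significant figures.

L₁/L₂ = 27.1

d₁ = 1/p₁ = 1/0.01322″ = 75.643 pc; d₂ = 1/p₂ = 1/0.01195″ = 83.682 pc.
M₁ = m₁ − 5 log₁₀ d₁ + 5 = 4.61 − 9.3938 + 5 = 0.2162.
M₂ = 8.41 − 9.6132 + 5 = 3.7968.
L₁/L₂ = 10^(0.4(M₂ − M₁)) = 10^(0.4 × 3.5806) = 10^1.43224 = 27.055.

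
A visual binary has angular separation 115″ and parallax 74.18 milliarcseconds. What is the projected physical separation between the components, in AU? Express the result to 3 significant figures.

1550 AU

d = 1/p = 1/0.07418″ = 13.481 pc.
At distance d (pc), an angle of θ arcsec spans θ·d AU: s = 115 × 13.481 = 1550.3 AU.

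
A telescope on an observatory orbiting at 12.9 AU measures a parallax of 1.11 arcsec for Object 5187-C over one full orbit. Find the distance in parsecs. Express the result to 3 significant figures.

With baseline B (in AU) and parallax p (in arcsec), d = B/p parsecs.
d = 12.9 / 1.11 = 11.622 pc.

11.6 pc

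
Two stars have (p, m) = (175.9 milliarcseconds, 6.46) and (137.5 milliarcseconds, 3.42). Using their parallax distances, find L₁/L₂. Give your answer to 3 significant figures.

L₁/L₂ = 0.0372

d₁ = 1/p₁ = 1/0.1759″ = 5.685 pc; d₂ = 1/p₂ = 1/0.1375″ = 7.2727 pc.
M₁ = m₁ − 5 log₁₀ d₁ + 5 = 6.46 − 3.7737 + 5 = 7.6863.
M₂ = 3.42 − 4.3085 + 5 = 4.1115.
L₁/L₂ = 10^(0.4(M₂ − M₁)) = 10^(0.4 × (-3.5748)) = 10^(-1.42992) = 0.03716.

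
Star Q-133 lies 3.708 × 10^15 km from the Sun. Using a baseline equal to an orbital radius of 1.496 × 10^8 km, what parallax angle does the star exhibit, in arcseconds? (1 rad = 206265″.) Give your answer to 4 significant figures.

0.008322 arcsec

θ ≈ B/d = (1.496 × 10^8) / (3.708 × 10^15) = 4.0345 × 10^-8 rad.
In arcseconds: 4.0345 × 10^-8 × 206265 = 0.0083218″.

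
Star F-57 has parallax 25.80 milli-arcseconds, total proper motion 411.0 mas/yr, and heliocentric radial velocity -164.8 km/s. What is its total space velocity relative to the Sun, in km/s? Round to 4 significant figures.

181.3 km/s

d = 1/p = 1/0.02580″ = 38.76 pc.
μ = 411.0 mas/yr = 0.4110 ″/yr.
v_t = 4.740 μ d = 4.740 × 0.4110 × 38.76 = 75.51 km/s.
v = √(v_r² + v_t²) = √((-164.8)² + 75.51²) = √32860.8 = 181.28 km/s.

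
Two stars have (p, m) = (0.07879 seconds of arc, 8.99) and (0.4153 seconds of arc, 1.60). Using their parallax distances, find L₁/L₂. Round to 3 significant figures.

L₁/L₂ = 0.0307

d₁ = 1/p₁ = 1/0.07879″ = 12.692 pc; d₂ = 1/p₂ = 1/0.4153″ = 2.4079 pc.
M₁ = m₁ − 5 log₁₀ d₁ + 5 = 8.99 − 5.5177 + 5 = 8.4723.
M₂ = 1.60 − 1.9082 + 5 = 4.6918.
L₁/L₂ = 10^(0.4(M₂ − M₁)) = 10^(0.4 × (-3.7805)) = 10^(-1.51220) = 0.030747.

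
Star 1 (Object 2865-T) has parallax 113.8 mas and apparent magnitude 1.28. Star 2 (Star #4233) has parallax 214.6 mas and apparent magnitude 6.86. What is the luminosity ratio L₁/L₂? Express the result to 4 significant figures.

L₁/L₂ = 606.7

d₁ = 1/p₁ = 1/0.1138″ = 8.7873 pc; d₂ = 1/p₂ = 1/0.2146″ = 4.6598 pc.
M₁ = m₁ − 5 log₁₀ d₁ + 5 = 1.28 − 4.7193 + 5 = 1.5607.
M₂ = 6.86 − 3.3418 + 5 = 8.5182.
L₁/L₂ = 10^(0.4(M₂ − M₁)) = 10^(0.4 × 6.9575) = 10^2.78300 = 606.74.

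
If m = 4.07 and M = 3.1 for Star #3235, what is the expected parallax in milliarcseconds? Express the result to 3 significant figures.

m − M = 4.07 − 3.1 = 0.97.
d = 10^((m−M)/5 + 1) = 10^1.194 = 15.631 pc.
p = 1/d = 1/15.631 = 0.063975 arcsec = 63.975 mas.

64.0 mas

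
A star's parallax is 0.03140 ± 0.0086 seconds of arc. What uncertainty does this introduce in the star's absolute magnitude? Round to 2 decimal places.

σ_M = 0.59 mag

M = m − 5 log₁₀ d + 5 = m + 5 log₁₀ p + 5, so ∂M/∂p = 5/(p ln 10).
σ_M = (5/ln 10) · (σ_p/p) = 2.1715 × 0.0086/0.03140 = 2.1715 × 0.27389 = 0.59475.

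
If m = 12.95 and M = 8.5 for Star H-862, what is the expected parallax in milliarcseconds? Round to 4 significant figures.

m − M = 12.95 − 8.5 = 4.45.
d = 10^((m−M)/5 + 1) = 10^1.890 = 77.625 pc.
p = 1/d = 1/77.625 = 0.012882 arcsec = 12.882 mas.

12.88 mas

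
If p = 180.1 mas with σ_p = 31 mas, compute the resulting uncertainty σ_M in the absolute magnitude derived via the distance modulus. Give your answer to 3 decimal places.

M = m − 5 log₁₀ d + 5 = m + 5 log₁₀ p + 5, so ∂M/∂p = 5/(p ln 10).
σ_M = (5/ln 10) · (σ_p/p) = 2.1715 × 31/180.1 = 2.1715 × 0.17213 = 0.37378.

σ_M = 0.374 mag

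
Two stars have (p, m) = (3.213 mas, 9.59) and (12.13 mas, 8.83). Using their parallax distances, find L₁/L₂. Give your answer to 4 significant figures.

L₁/L₂ = 7.078

d₁ = 1/p₁ = 1/0.003213″ = 311.24 pc; d₂ = 1/p₂ = 1/0.01213″ = 82.44 pc.
M₁ = m₁ − 5 log₁₀ d₁ + 5 = 9.59 − 12.4655 + 5 = 2.1245.
M₂ = 8.83 − 9.5807 + 5 = 4.2493.
L₁/L₂ = 10^(0.4(M₂ − M₁)) = 10^(0.4 × 2.1248) = 10^0.84992 = 7.0782.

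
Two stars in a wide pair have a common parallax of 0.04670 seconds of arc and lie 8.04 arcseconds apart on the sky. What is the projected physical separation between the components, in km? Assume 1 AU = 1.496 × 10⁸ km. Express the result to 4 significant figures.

d = 1/p = 1/0.04670″ = 21.413 pc.
At distance d (pc), an angle of θ arcsec spans θ·d AU: s = 8.04 × 21.413 = 172.16 AU.
= 172.16 × 1.496 × 10⁸ km = 2.5755 × 10^10 km.

2.576 × 10^10 km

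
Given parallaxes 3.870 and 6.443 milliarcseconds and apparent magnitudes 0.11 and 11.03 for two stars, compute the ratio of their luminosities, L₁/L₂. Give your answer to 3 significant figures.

d₁ = 1/p₁ = 1/0.003870″ = 258.4 pc; d₂ = 1/p₂ = 1/0.006443″ = 155.21 pc.
M₁ = m₁ − 5 log₁₀ d₁ + 5 = 0.11 − 12.0615 + 5 = -6.9515.
M₂ = 11.03 − 10.9546 + 5 = 5.0754.
L₁/L₂ = 10^(0.4(M₂ − M₁)) = 10^(0.4 × 12.0269) = 10^4.81076 = 64679.

L₁/L₂ = 64700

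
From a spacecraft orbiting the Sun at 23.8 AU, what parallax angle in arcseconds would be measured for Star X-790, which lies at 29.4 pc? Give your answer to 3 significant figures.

p (arcsec) = B (AU) / d (pc).
p = 23.8 / 29.4 = 0.80952 arcsec.

0.810 arcsec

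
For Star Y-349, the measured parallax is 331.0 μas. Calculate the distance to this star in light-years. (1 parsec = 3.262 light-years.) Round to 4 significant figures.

9855 light years

p = 331.0 μas = 0.0003310 arcsec.
d = 1/p = 1/0.0003310 = 3021.1 pc.
In light-years: 3021.1 × 3.262 = 9854.8 ly.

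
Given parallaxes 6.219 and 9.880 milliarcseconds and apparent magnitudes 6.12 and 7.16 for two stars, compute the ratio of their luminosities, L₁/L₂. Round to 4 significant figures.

L₁/L₂ = 6.578

d₁ = 1/p₁ = 1/0.006219″ = 160.8 pc; d₂ = 1/p₂ = 1/0.009880″ = 101.21 pc.
M₁ = m₁ − 5 log₁₀ d₁ + 5 = 6.12 − 11.0314 + 5 = 0.0886.
M₂ = 7.16 − 10.0261 + 5 = 2.1339.
L₁/L₂ = 10^(0.4(M₂ − M₁)) = 10^(0.4 × 2.0453) = 10^0.81812 = 6.5784.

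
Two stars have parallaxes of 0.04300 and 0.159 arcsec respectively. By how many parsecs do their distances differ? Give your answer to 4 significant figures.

16.97 pc

d_A = 1/0.04300″ = 23.256 pc; d_B = 1/0.1590″ = 6.2893 pc.
|d_B − d_A| = |6.2893 − 23.256| = 16.967 pc.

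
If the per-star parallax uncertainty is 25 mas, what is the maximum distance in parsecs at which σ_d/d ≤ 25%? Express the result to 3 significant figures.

σ_d/d = σ_p/p, so the condition is σ_p/p ≤ 0.25, i.e. p ≥ σ_p/0.25.
p_min = 25/0.25 = 100 mas = 0.1 arcsec.
d_max = 1/p_min = 1/0.1 = 10 pc.

10.0 pc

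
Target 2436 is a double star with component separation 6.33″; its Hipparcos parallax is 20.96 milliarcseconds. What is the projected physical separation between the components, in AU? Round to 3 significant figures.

d = 1/p = 1/0.02096″ = 47.71 pc.
At distance d (pc), an angle of θ arcsec spans θ·d AU: s = 6.33 × 47.71 = 302 AU.

302 AU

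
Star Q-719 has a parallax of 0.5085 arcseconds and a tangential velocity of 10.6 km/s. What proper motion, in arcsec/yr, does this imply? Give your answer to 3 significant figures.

1.14 arcsec/yr

d = 1/p = 1/0.5085″ = 1.9666 pc.
μ = v_t / (4.74 d) = 10.6 / (4.74 × 1.9666) = 10.6 / 9.3217 = 1.1371 ″/yr.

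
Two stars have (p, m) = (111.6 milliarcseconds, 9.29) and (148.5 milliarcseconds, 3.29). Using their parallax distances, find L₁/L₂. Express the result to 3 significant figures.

d₁ = 1/p₁ = 1/0.1116″ = 8.9606 pc; d₂ = 1/p₂ = 1/0.1485″ = 6.734 pc.
M₁ = m₁ − 5 log₁₀ d₁ + 5 = 9.29 − 4.7617 + 5 = 9.5283.
M₂ = 3.29 − 4.1414 + 5 = 4.1486.
L₁/L₂ = 10^(0.4(M₂ − M₁)) = 10^(0.4 × (-5.3797)) = 10^(-2.15188) = 0.0070489.

L₁/L₂ = 0.00705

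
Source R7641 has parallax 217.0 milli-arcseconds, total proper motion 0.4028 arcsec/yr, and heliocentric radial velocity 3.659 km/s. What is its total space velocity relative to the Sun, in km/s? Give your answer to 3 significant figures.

d = 1/p = 1/0.2170″ = 4.6083 pc.
v_t = 4.740 μ d = 4.740 × 0.4028 × 4.6083 = 8.7985 km/s.
v = √(v_r² + v_t²) = √(3.659² + 8.7985²) = √90.8019 = 9.529 km/s.

9.53 km/s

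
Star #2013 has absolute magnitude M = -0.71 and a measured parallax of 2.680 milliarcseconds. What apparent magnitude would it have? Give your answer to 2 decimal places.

d = 1/p = 1/0.002680″ = 373.13 pc.
m − M = 5 log₁₀ d − 5 = 5 log₁₀(373.13) − 5 = 12.8593 − 5 = 7.8593.
m = M + (m − M) = -0.71 + 7.8593 = 7.15.

m = 7.15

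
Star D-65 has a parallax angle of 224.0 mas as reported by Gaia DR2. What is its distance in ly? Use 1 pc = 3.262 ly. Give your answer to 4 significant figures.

14.56 ly

p = 224.0 mas = 0.2240 arcsec.
d = 1/p = 1/0.2240 = 4.4643 pc.
In light-years: 4.4643 × 3.262 = 14.563 ly.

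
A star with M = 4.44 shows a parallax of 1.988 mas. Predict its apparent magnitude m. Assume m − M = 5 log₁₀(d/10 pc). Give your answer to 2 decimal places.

m = 12.95

d = 1/p = 1/0.001988″ = 503.02 pc.
m − M = 5 log₁₀ d − 5 = 5 log₁₀(503.02) − 5 = 13.5079 − 5 = 8.5079.
m = M + (m − M) = 4.44 + 8.5079 = 12.95.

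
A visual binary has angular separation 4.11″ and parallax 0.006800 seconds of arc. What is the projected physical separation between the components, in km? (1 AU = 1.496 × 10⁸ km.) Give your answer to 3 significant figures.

9.04 × 10^10 km

d = 1/p = 1/0.006800″ = 147.06 pc.
At distance d (pc), an angle of θ arcsec spans θ·d AU: s = 4.11 × 147.06 = 604.42 AU.
= 604.42 × 1.496 × 10⁸ km = 9.0421 × 10^10 km.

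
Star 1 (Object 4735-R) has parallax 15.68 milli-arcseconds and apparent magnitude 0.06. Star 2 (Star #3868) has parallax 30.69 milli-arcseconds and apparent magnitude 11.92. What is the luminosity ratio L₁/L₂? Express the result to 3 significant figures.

d₁ = 1/p₁ = 1/0.01568″ = 63.776 pc; d₂ = 1/p₂ = 1/0.03069″ = 32.584 pc.
M₁ = m₁ − 5 log₁₀ d₁ + 5 = 0.06 − 9.0233 + 5 = -3.9633.
M₂ = 11.92 − 7.5650 + 5 = 9.3550.
L₁/L₂ = 10^(0.4(M₂ − M₁)) = 10^(0.4 × 13.3183) = 10^5.32732 = 2.1248 × 10^5.

L₁/L₂ = 212000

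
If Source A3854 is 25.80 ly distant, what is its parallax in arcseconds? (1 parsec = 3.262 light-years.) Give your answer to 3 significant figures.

d = 25.80 ly ÷ 3.262 = 7.9093 pc.
p = 1/d = 1/7.9093 = 0.12643 arcsec.

0.126 arcsec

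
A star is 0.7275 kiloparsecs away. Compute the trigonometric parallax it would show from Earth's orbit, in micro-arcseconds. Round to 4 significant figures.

1375 μas

d = 0.7275 kpc = 727.5 pc.
p = 1/d = 1/727.5 = 0.0013746 arcsec.
= 0.0013746 × 10⁶ = 1374.6 μas.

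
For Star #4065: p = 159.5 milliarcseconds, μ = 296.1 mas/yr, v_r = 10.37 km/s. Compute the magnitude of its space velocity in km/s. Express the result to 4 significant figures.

d = 1/p = 1/0.1595″ = 6.2696 pc.
μ = 296.1 mas/yr = 0.2961 ″/yr.
v_t = 4.740 μ d = 4.740 × 0.2961 × 6.2696 = 8.7995 km/s.
v = √(v_r² + v_t²) = √(10.37² + 8.7995²) = √184.968 = 13.6 km/s.

13.60 km/s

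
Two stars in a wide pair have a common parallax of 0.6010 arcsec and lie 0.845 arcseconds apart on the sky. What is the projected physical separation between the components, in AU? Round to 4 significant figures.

d = 1/p = 1/0.6010″ = 1.6639 pc.
At distance d (pc), an angle of θ arcsec spans θ·d AU: s = 0.845 × 1.6639 = 1.406 AU.

1.406 AU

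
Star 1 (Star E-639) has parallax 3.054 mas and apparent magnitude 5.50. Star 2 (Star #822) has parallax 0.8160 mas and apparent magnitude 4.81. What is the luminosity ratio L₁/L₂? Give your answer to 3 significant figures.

d₁ = 1/p₁ = 1/0.003054″ = 327.44 pc; d₂ = 1/p₂ = 1/0.0008160″ = 1225.5 pc.
M₁ = m₁ − 5 log₁₀ d₁ + 5 = 5.50 − 12.5757 + 5 = -2.0757.
M₂ = 4.81 − 15.4416 + 5 = -5.6316.
L₁/L₂ = 10^(0.4(M₂ − M₁)) = 10^(0.4 × (-3.5559)) = 10^(-1.42236) = 0.037813.

L₁/L₂ = 0.0378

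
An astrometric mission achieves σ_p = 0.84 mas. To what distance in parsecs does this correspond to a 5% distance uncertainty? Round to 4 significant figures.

59.52 pc

σ_d/d = σ_p/p, so the condition is σ_p/p ≤ 0.05, i.e. p ≥ σ_p/0.05.
p_min = 0.84/0.05 = 16.8 mas = 0.0168 arcsec.
d_max = 1/p_min = 1/0.0168 = 59.524 pc.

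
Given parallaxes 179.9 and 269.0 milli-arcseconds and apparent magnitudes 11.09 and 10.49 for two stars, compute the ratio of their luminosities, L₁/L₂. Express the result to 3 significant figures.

d₁ = 1/p₁ = 1/0.1799″ = 5.5586 pc; d₂ = 1/p₂ = 1/0.2690″ = 3.7175 pc.
M₁ = m₁ − 5 log₁₀ d₁ + 5 = 11.09 − 3.7248 + 5 = 12.3652.
M₂ = 10.49 − 2.8513 + 5 = 12.6387.
L₁/L₂ = 10^(0.4(M₂ − M₁)) = 10^(0.4 × 0.2735) = 10^0.10940 = 1.2865.

L₁/L₂ = 1.29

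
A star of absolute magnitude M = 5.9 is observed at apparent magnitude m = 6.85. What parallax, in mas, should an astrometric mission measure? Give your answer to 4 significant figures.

m − M = 6.85 − 5.9 = 0.95.
d = 10^((m−M)/5 + 1) = 10^1.190 = 15.488 pc.
p = 1/d = 1/15.488 = 0.064566 arcsec = 64.566 mas.

64.57 mas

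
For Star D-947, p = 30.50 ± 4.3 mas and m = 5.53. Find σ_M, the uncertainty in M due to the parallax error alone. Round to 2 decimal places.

σ_M = 0.31 mag

M = m − 5 log₁₀ d + 5 = m + 5 log₁₀ p + 5, so ∂M/∂p = 5/(p ln 10).
σ_M = (5/ln 10) · (σ_p/p) = 2.1715 × 4.3/30.50 = 2.1715 × 0.14098 = 0.30614.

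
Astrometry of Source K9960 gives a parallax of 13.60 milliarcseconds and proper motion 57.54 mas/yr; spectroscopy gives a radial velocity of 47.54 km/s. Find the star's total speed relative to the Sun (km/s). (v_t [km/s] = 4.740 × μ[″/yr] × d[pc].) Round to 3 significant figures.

d = 1/p = 1/0.01360″ = 73.529 pc.
μ = 57.54 mas/yr = 0.05754 ″/yr.
v_t = 4.740 μ d = 4.740 × 0.05754 × 73.529 = 20.054 km/s.
v = √(v_r² + v_t²) = √(47.54² + 20.054²) = √2662.21 = 51.597 km/s.

51.6 km/s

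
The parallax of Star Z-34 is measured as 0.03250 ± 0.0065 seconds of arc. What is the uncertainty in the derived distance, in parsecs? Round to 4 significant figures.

6.154 pc

d = 1/p, so σ_d = σ_p / p².
σ_d = 0.00650 / (0.03250)² = 0.00650 / 0.0010563 = 6.1536 pc.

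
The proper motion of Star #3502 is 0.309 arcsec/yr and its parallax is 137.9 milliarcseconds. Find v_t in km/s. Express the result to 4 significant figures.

10.62 km/s

d = 1/p = 1/0.1379″ = 7.2516 pc.
v_t = 4.74 × μ × d = 4.74 × 0.309 × 7.2516 = 10.621 km/s.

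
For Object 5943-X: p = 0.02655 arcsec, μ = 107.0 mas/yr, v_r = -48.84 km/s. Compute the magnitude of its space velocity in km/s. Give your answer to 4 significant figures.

d = 1/p = 1/0.02655″ = 37.665 pc.
μ = 107.0 mas/yr = 0.1070 ″/yr.
v_t = 4.740 μ d = 4.740 × 0.1070 × 37.665 = 19.103 km/s.
v = √(v_r² + v_t²) = √((-48.84)² + 19.103²) = √2750.27 = 52.443 km/s.

52.44 km/s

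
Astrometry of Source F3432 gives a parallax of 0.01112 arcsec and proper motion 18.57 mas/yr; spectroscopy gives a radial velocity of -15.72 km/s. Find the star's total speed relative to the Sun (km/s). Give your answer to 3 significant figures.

17.6 km/s

d = 1/p = 1/0.01112″ = 89.928 pc.
μ = 18.57 mas/yr = 0.01857 ″/yr.
v_t = 4.740 μ d = 4.740 × 0.01857 × 89.928 = 7.9156 km/s.
v = √(v_r² + v_t²) = √((-15.72)² + 7.9156²) = √309.775 = 17.6 km/s.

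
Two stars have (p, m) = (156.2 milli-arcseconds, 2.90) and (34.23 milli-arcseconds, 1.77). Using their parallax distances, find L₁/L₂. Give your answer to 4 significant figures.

d₁ = 1/p₁ = 1/0.1562″ = 6.402 pc; d₂ = 1/p₂ = 1/0.03423″ = 29.214 pc.
M₁ = m₁ − 5 log₁₀ d₁ + 5 = 2.90 − 4.0316 + 5 = 3.8684.
M₂ = 1.77 − 7.3280 + 5 = -0.5580.
L₁/L₂ = 10^(0.4(M₂ − M₁)) = 10^(0.4 × (-4.4264)) = 10^(-1.77056) = 0.016961.

L₁/L₂ = 0.01696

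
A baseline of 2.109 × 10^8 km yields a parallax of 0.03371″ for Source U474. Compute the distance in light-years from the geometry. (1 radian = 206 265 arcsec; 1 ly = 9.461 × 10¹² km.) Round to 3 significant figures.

136 ly

θ = 0.03371″ = 0.03371/206265 = 1.6343 × 10^-7 rad.
d = B/θ = (2.109 × 10^8) / (1.6343 × 10^-7) = 1.2905 × 10^15 km = (1.2905 × 10^15) / (9.461 × 10^12) ly = 136.4 ly.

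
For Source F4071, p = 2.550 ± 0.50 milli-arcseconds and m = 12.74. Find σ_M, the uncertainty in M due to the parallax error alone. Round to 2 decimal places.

M = m − 5 log₁₀ d + 5 = m + 5 log₁₀ p + 5, so ∂M/∂p = 5/(p ln 10).
σ_M = (5/ln 10) · (σ_p/p) = 2.1715 × 0.50/2.550 = 2.1715 × 0.19608 = 0.42579.

σ_M = 0.43 mag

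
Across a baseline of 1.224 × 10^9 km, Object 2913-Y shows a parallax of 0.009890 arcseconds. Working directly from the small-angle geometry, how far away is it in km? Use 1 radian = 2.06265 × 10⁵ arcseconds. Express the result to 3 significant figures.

2.55 × 10^16 km

θ = 0.009890″ = 0.009890/206265 = 4.7948 × 10^-8 rad.
d = B/θ = (1.224 × 10^9) / (4.7948 × 10^-8) = 2.5528 × 10^16 km.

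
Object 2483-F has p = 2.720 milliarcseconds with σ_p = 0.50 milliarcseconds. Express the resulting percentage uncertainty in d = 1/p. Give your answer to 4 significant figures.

For d = 1/p, |σ_d/d| = |σ_p/p|.
σ_p/p = 0.50 / 2.720 = 0.18382 = 18.382%.

18.38%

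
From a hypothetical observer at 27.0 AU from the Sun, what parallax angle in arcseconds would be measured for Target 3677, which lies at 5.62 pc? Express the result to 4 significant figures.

p (arcsec) = B (AU) / d (pc).
p = 27.0 / 5.62 = 4.8043 arcsec.

4.804 arcsec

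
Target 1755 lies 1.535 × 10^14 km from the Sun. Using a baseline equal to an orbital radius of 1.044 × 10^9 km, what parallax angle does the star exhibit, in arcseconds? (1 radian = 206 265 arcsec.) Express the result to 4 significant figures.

θ ≈ B/d = (1.044 × 10^9) / (1.535 × 10^14) = 6.8013 × 10^-6 rad.
In arcseconds: 6.8013 × 10^-6 × 206265 = 1.4029″.

1.403 arcsec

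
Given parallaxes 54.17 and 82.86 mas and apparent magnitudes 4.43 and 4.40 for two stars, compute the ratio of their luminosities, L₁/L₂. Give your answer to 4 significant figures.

L₁/L₂ = 2.276

d₁ = 1/p₁ = 1/0.05417″ = 18.46 pc; d₂ = 1/p₂ = 1/0.08286″ = 12.069 pc.
M₁ = m₁ − 5 log₁₀ d₁ + 5 = 4.43 − 6.3312 + 5 = 3.0988.
M₂ = 4.40 − 5.4084 + 5 = 3.9916.
L₁/L₂ = 10^(0.4(M₂ − M₁)) = 10^(0.4 × 0.8928) = 10^0.35712 = 2.2757.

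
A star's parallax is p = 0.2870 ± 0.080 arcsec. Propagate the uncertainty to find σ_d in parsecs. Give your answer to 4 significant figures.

d = 1/p, so σ_d = σ_p / p².
σ_d = 0.0800 / (0.2870)² = 0.0800 / 0.082369 = 0.97124 pc.

0.9712 pc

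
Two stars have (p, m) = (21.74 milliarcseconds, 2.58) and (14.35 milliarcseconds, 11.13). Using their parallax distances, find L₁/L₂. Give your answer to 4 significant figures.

d₁ = 1/p₁ = 1/0.02174″ = 45.998 pc; d₂ = 1/p₂ = 1/0.01435″ = 69.686 pc.
M₁ = m₁ − 5 log₁₀ d₁ + 5 = 2.58 − 8.3137 + 5 = -0.7337.
M₂ = 11.13 − 9.2157 + 5 = 6.9143.
L₁/L₂ = 10^(0.4(M₂ − M₁)) = 10^(0.4 × 7.6480) = 10^3.05920 = 1146.

L₁/L₂ = 1146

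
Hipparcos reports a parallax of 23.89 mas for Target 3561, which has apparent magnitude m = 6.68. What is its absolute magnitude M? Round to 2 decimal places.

d = 1/p = 1/0.02389″ = 41.859 pc.
m − M = 5 log₁₀(41.859) − 5 = 8.1089 − 5 = 3.1089.
M = m − (m − M) = 6.68 − 3.1089 = 3.57.

M = 3.57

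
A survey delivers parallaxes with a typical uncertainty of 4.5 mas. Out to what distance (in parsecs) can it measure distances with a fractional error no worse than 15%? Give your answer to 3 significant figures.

σ_d/d = σ_p/p, so the condition is σ_p/p ≤ 0.15, i.e. p ≥ σ_p/0.15.
p_min = 4.5/0.15 = 30 mas = 0.03 arcsec.
d_max = 1/p_min = 1/0.03 = 33.333 pc.

33.3 pc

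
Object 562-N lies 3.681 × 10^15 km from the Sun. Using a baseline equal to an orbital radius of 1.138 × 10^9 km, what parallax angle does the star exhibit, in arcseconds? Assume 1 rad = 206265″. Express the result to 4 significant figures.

0.06377 arcsec

θ ≈ B/d = (1.138 × 10^9) / (3.681 × 10^15) = 3.0916 × 10^-7 rad.
In arcseconds: 3.0916 × 10^-7 × 206265 = 0.063769″.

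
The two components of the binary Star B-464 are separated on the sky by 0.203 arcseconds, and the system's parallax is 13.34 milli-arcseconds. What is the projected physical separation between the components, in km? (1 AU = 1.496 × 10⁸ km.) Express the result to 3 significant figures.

2.28 × 10^9 km

d = 1/p = 1/0.01334″ = 74.963 pc.
At distance d (pc), an angle of θ arcsec spans θ·d AU: s = 0.203 × 74.963 = 15.217 AU.
= 15.217 × 1.496 × 10⁸ km = 2.2765 × 10^9 km.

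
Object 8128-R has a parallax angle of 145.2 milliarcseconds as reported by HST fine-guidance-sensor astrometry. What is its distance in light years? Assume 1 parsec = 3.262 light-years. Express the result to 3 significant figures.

p = 145.2 milliarcseconds = 0.1452 arcsec.
d = 1/p = 1/0.1452 = 6.8871 pc.
In light-years: 6.8871 × 3.262 = 22.466 ly.

22.5 light years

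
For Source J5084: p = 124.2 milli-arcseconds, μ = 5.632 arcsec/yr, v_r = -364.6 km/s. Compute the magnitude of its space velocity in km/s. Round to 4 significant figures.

d = 1/p = 1/0.1242″ = 8.0515 pc.
v_t = 4.740 μ d = 4.740 × 5.632 × 8.0515 = 214.94 km/s.
v = √(v_r² + v_t²) = √((-364.6)² + 214.94²) = √179132 = 423.24 km/s.

423.2 km/s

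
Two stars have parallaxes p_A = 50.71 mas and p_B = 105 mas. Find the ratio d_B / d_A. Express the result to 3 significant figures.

0.483

Since d = 1/p, d_B/d_A = p_A/p_B.
= 50.71 / 105 = 0.48295.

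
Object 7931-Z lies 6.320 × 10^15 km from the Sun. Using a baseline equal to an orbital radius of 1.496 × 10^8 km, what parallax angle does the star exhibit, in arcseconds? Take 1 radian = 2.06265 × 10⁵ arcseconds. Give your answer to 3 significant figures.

θ ≈ B/d = (1.496 × 10^8) / (6.320 × 10^15) = 2.3671 × 10^-8 rad.
In arcseconds: 2.3671 × 10^-8 × 206265 = 0.0048825″.

0.00488 arcsec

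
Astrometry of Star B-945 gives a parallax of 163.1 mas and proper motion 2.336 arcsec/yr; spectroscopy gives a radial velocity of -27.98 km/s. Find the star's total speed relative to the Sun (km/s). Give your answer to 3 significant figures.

73.4 km/s

d = 1/p = 1/0.1631″ = 6.1312 pc.
v_t = 4.740 μ d = 4.740 × 2.336 × 6.1312 = 67.889 km/s.
v = √(v_r² + v_t²) = √((-27.98)² + 67.889²) = √5391.8 = 73.429 km/s.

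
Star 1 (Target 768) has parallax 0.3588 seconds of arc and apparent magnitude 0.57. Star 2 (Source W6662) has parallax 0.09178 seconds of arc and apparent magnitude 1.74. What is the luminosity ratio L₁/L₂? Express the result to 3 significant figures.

d₁ = 1/p₁ = 1/0.3588″ = 2.7871 pc; d₂ = 1/p₂ = 1/0.09178″ = 10.896 pc.
M₁ = m₁ − 5 log₁₀ d₁ + 5 = 0.57 − 2.2258 + 5 = 3.3442.
M₂ = 1.74 − 5.1863 + 5 = 1.5537.
L₁/L₂ = 10^(0.4(M₂ − M₁)) = 10^(0.4 × (-1.7905)) = 10^(-0.71620) = 0.19222.

L₁/L₂ = 0.192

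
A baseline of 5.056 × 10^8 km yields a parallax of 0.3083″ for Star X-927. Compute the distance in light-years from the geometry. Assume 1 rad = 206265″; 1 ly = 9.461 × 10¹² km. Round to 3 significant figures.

θ = 0.3083″ = 0.3083/206265 = 1.4947 × 10^-6 rad.
d = B/θ = (5.056 × 10^8) / (1.4947 × 10^-6) = 3.3826 × 10^14 km = (3.3826 × 10^14) / (9.461 × 10^12) ly = 35.753 ly.

35.8 ly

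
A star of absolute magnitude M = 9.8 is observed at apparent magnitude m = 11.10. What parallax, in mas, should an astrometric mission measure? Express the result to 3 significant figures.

m − M = 11.10 − 9.8 = 1.30.
d = 10^((m−M)/5 + 1) = 10^1.260 = 18.197 pc.
p = 1/d = 1/18.197 = 0.054954 arcsec = 54.954 mas.

55.0 mas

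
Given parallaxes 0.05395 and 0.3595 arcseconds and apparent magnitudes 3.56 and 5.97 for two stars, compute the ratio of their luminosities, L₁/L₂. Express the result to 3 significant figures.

d₁ = 1/p₁ = 1/0.05395″ = 18.536 pc; d₂ = 1/p₂ = 1/0.3595″ = 2.7816 pc.
M₁ = m₁ − 5 log₁₀ d₁ + 5 = 3.56 − 6.3401 + 5 = 2.2199.
M₂ = 5.97 − 2.2215 + 5 = 8.7485.
L₁/L₂ = 10^(0.4(M₂ − M₁)) = 10^(0.4 × 6.5286) = 10^2.61144 = 408.73.

L₁/L₂ = 409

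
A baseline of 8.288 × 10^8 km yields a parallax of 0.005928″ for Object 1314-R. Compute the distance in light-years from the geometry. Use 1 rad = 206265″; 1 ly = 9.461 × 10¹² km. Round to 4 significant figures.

θ = 0.005928″ = 0.005928/206265 = 2.8740 × 10^-8 rad.
d = B/θ = (8.288 × 10^8) / (2.8740 × 10^-8) = 2.8838 × 10^16 km = (2.8838 × 10^16) / (9.461 × 10^12) ly = 3048.1 ly.

3048 ly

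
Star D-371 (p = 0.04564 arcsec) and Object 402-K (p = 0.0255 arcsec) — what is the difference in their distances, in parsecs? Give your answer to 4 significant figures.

17.31 pc

d_A = 1/0.04564″ = 21.911 pc; d_B = 1/0.02550″ = 39.216 pc.
|d_B − d_A| = |39.216 − 21.911| = 17.305 pc.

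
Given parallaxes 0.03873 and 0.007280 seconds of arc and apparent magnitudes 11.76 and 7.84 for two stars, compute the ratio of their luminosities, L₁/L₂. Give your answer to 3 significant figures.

d₁ = 1/p₁ = 1/0.03873″ = 25.82 pc; d₂ = 1/p₂ = 1/0.007280″ = 137.36 pc.
M₁ = m₁ − 5 log₁₀ d₁ + 5 = 11.76 − 7.0598 + 5 = 9.7002.
M₂ = 7.84 − 10.6893 + 5 = 2.1507.
L₁/L₂ = 10^(0.4(M₂ − M₁)) = 10^(0.4 × (-7.5495)) = 10^(-3.01980) = 0.00095543.

L₁/L₂ = 0.000955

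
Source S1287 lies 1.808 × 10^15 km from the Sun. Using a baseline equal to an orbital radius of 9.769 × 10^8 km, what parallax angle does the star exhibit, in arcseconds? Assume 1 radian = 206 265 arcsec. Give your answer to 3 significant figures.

θ ≈ B/d = (9.769 × 10^8) / (1.808 × 10^15) = 5.4032 × 10^-7 rad.
In arcseconds: 5.4032 × 10^-7 × 206265 = 0.11145″.

0.111 arcsec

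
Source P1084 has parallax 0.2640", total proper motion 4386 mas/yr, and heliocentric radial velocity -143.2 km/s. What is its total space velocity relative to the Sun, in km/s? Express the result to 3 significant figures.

d = 1/p = 1/0.2640″ = 3.7879 pc.
μ = 4386 mas/yr = 4.386 ″/yr.
v_t = 4.740 μ d = 4.740 × 4.386 × 3.7879 = 78.749 km/s.
v = √(v_r² + v_t²) = √((-143.2)² + 78.749²) = √26707.6 = 163.42 km/s.

163 km/s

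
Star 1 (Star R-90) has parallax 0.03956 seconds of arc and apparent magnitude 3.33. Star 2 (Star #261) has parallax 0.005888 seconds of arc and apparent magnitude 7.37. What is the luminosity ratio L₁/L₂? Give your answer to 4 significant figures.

d₁ = 1/p₁ = 1/0.03956″ = 25.278 pc; d₂ = 1/p₂ = 1/0.005888″ = 169.84 pc.
M₁ = m₁ − 5 log₁₀ d₁ + 5 = 3.33 − 7.0137 + 5 = 1.3163.
M₂ = 7.37 − 11.1502 + 5 = 1.2198.
L₁/L₂ = 10^(0.4(M₂ − M₁)) = 10^(0.4 × (-0.0965)) = 10^(-0.03860) = 0.91496.

L₁/L₂ = 0.9150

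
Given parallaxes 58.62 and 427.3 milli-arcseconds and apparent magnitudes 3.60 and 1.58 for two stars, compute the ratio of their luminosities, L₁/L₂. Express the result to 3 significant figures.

L₁/L₂ = 8.27

d₁ = 1/p₁ = 1/0.05862″ = 17.059 pc; d₂ = 1/p₂ = 1/0.4273″ = 2.3403 pc.
M₁ = m₁ − 5 log₁₀ d₁ + 5 = 3.60 − 6.1598 + 5 = 2.4402.
M₂ = 1.58 − 1.8464 + 5 = 4.7336.
L₁/L₂ = 10^(0.4(M₂ − M₁)) = 10^(0.4 × 2.2934) = 10^0.91736 = 8.2672.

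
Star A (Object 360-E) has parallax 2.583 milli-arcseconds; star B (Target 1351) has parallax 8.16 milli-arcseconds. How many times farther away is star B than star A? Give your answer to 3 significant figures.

0.317

Since d = 1/p, d_B/d_A = p_A/p_B.
= 2.583 / 8.16 = 0.31654.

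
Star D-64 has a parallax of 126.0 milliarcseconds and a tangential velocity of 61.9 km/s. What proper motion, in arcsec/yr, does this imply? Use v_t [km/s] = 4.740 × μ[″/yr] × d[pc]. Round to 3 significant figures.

1.65 arcsec/yr

d = 1/p = 1/0.1260″ = 7.9365 pc.
μ = v_t / (4.74 d) = 61.9 / (4.74 × 7.9365) = 61.9 / 37.619 = 1.6454 ″/yr.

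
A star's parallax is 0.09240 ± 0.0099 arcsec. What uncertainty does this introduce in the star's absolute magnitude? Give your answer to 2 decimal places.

M = m − 5 log₁₀ d + 5 = m + 5 log₁₀ p + 5, so ∂M/∂p = 5/(p ln 10).
σ_M = (5/ln 10) · (σ_p/p) = 2.1715 × 0.0099/0.09240 = 2.1715 × 0.10714 = 0.23265.

σ_M = 0.23 mag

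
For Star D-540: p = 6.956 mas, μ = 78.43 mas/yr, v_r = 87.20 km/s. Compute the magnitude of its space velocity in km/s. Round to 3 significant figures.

d = 1/p = 1/0.006956″ = 143.76 pc.
μ = 78.43 mas/yr = 0.07843 ″/yr.
v_t = 4.740 μ d = 4.740 × 0.07843 × 143.76 = 53.444 km/s.
v = √(v_r² + v_t²) = √(87.20² + 53.444²) = √10460.1 = 102.27 km/s.

102 km/s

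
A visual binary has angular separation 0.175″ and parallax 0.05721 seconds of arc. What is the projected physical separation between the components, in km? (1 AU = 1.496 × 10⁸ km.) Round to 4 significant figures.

d = 1/p = 1/0.05721″ = 17.479 pc.
At distance d (pc), an angle of θ arcsec spans θ·d AU: s = 0.175 × 17.479 = 3.0588 AU.
= 3.0588 × 1.496 × 10⁸ km = 4.5760 × 10^8 km.

4.576 × 10^8 km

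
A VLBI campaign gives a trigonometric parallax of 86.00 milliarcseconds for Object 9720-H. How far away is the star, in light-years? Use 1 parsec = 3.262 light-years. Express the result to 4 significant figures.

p = 86.00 milliarcseconds = 0.08600 arcsec.
d = 1/p = 1/0.08600 = 11.628 pc.
In light-years: 11.628 × 3.262 = 37.931 ly.

37.93 light years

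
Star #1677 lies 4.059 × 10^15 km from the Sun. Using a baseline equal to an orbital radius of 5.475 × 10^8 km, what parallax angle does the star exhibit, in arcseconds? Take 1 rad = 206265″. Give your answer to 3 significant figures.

θ ≈ B/d = (5.475 × 10^8) / (4.059 × 10^15) = 1.3489 × 10^-7 rad.
In arcseconds: 1.3489 × 10^-7 × 206265 = 0.027823″.

0.0278 arcsec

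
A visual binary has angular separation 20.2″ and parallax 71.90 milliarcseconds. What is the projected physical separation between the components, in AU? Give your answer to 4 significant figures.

d = 1/p = 1/0.07190″ = 13.908 pc.
At distance d (pc), an angle of θ arcsec spans θ·d AU: s = 20.2 × 13.908 = 280.94 AU.

280.9 AU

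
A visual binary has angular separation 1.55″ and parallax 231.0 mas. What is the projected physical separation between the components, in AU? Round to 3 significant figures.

d = 1/p = 1/0.2310″ = 4.329 pc.
At distance d (pc), an angle of θ arcsec spans θ·d AU: s = 1.55 × 4.329 = 6.71 AU.

6.71 AU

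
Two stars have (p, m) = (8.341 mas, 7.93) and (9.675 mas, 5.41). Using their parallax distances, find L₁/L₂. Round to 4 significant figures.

d₁ = 1/p₁ = 1/0.008341″ = 119.89 pc; d₂ = 1/p₂ = 1/0.009675″ = 103.36 pc.
M₁ = m₁ − 5 log₁₀ d₁ + 5 = 7.93 − 10.3939 + 5 = 2.5361.
M₂ = 5.41 − 10.0718 + 5 = 0.3382.
L₁/L₂ = 10^(0.4(M₂ − M₁)) = 10^(0.4 × (-2.1979)) = 10^(-0.87916) = 0.13208.

L₁/L₂ = 0.1321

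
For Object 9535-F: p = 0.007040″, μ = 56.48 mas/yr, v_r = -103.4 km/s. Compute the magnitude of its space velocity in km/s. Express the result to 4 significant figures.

110.2 km/s

d = 1/p = 1/0.007040″ = 142.05 pc.
μ = 56.48 mas/yr = 0.05648 ″/yr.
v_t = 4.740 μ d = 4.740 × 0.05648 × 142.05 = 38.029 km/s.
v = √(v_r² + v_t²) = √((-103.4)² + 38.029²) = √12137.8 = 110.17 km/s.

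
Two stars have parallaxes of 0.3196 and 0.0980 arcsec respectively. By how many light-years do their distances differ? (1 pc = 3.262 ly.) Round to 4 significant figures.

23.08 ly

d_A = 1/0.3196″ = 3.1289 pc; d_B = 1/0.09800″ = 10.204 pc.
|d_B − d_A| = |10.204 − 3.1289| = 7.0751 pc = 7.0751 × 3.262 ly = 23.079 ly.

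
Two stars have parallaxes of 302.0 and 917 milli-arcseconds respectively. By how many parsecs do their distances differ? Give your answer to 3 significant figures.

2.22 pc

d_A = 1/0.3020″ = 3.3113 pc; d_B = 1/0.9170″ = 1.0905 pc.
|d_B − d_A| = |1.0905 − 3.3113| = 2.2208 pc.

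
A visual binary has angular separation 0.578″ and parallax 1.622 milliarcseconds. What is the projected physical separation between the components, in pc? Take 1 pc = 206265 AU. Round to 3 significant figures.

d = 1/p = 1/0.001622″ = 616.52 pc.
At distance d (pc), an angle of θ arcsec spans θ·d AU: s = 0.578 × 616.52 = 356.35 AU.
= 356.35 / 206265 = 0.0017276 pc.

0.00173 pc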